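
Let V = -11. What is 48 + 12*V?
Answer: -84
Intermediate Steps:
48 + 12*V = 48 + 12*(-11) = 48 - 132 = -84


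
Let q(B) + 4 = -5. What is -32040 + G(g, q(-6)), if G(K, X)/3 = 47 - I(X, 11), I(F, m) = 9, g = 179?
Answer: -31926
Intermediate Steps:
q(B) = -9 (q(B) = -4 - 5 = -9)
G(K, X) = 114 (G(K, X) = 3*(47 - 1*9) = 3*(47 - 9) = 3*38 = 114)
-32040 + G(g, q(-6)) = -32040 + 114 = -31926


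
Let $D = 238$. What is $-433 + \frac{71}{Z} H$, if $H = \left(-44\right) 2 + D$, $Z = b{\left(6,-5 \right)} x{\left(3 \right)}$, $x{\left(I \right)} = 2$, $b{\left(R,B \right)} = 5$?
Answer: $632$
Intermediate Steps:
$Z = 10$ ($Z = 5 \cdot 2 = 10$)
$H = 150$ ($H = \left(-44\right) 2 + 238 = -88 + 238 = 150$)
$-433 + \frac{71}{Z} H = -433 + \frac{71}{10} \cdot 150 = -433 + 1065 = 632$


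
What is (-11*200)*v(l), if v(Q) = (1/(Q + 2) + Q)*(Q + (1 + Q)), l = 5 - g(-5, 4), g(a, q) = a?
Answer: -465850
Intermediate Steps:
l = 10 (l = 5 - 1*(-5) = 5 + 5 = 10)
v(Q) = (1 + 2*Q)*(Q + 1/(2 + Q)) (v(Q) = (1/(2 + Q) + Q)*(1 + 2*Q) = (Q + 1/(2 + Q))*(1 + 2*Q) = (1 + 2*Q)*(Q + 1/(2 + Q)))
(-11*200)*v(l) = (-11*200)*((1 + 2*10³ + 4*10 + 5*10²)/(2 + 10)) = -2200*(1 + 2*1000 + 40 + 5*100)/12 = -550*(1 + 2000 + 40 + 500)/3 = -550*2541/3 = -2200*847/4 = -465850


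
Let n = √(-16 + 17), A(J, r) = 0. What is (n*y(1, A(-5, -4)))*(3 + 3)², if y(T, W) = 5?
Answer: 180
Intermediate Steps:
n = 1 (n = √1 = 1)
(n*y(1, A(-5, -4)))*(3 + 3)² = (1*5)*(3 + 3)² = 5*6² = 5*36 = 180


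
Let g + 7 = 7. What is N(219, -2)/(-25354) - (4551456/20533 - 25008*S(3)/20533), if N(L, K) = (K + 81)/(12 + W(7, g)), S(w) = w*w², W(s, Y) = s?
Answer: -1867287212347/9891279958 ≈ -188.78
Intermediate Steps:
g = 0 (g = -7 + 7 = 0)
S(w) = w³
N(L, K) = 81/19 + K/19 (N(L, K) = (K + 81)/(12 + 7) = (81 + K)/19 = (81 + K)*(1/19) = 81/19 + K/19)
N(219, -2)/(-25354) - (4551456/20533 - 25008*S(3)/20533) = (81/19 + (1/19)*(-2))/(-25354) - 50016/((-41066/(3³ - 182))) = (81/19 - 2/19)*(-1/25354) - 50016/((-41066/(27 - 182))) = (79/19)*(-1/25354) - 50016/((-41066/(-155))) = -79/481726 - 50016/((-41066*(-1/155))) = -79/481726 - 50016/41066/155 = -79/481726 - 50016*155/41066 = -79/481726 - 3876240/20533 = -1867287212347/9891279958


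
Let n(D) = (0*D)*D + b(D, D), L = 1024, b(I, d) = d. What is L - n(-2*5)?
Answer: 1034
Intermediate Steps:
n(D) = D (n(D) = (0*D)*D + D = 0*D + D = 0 + D = D)
L - n(-2*5) = 1024 - (-2)*5 = 1024 - 1*(-10) = 1024 + 10 = 1034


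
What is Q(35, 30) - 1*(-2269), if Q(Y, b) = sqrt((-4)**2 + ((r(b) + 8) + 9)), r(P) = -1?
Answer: 2269 + 4*sqrt(2) ≈ 2274.7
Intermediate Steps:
Q(Y, b) = 4*sqrt(2) (Q(Y, b) = sqrt((-4)**2 + ((-1 + 8) + 9)) = sqrt(16 + (7 + 9)) = sqrt(16 + 16) = sqrt(32) = 4*sqrt(2))
Q(35, 30) - 1*(-2269) = 4*sqrt(2) - 1*(-2269) = 4*sqrt(2) + 2269 = 2269 + 4*sqrt(2)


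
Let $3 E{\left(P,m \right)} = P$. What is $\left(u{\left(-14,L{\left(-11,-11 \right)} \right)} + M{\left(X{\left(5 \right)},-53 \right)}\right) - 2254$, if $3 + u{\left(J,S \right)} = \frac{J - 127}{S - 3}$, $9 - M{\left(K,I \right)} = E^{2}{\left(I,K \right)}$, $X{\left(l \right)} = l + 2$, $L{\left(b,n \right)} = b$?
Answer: $- \frac{321305}{126} \approx -2550.0$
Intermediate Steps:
$E{\left(P,m \right)} = \frac{P}{3}$
$X{\left(l \right)} = 2 + l$
$M{\left(K,I \right)} = 9 - \frac{I^{2}}{9}$ ($M{\left(K,I \right)} = 9 - \left(\frac{I}{3}\right)^{2} = 9 - \frac{I^{2}}{9}$)
$u{\left(J,S \right)} = -3 + \frac{-127 + J}{-3 + S}$ ($u{\left(J,S \right)} = -3 + \frac{J - 127}{S - 3} = -3 + \frac{-127 + J}{-3 + S}$)
$\left(u{\left(-14,L{\left(-11,-11 \right)} \right)} + M{\left(X{\left(5 \right)},-53 \right)}\right) - 2254 = \left(\frac{-118 - 14 - -33}{-3 - 11} + \left(9 - \frac{\left(-53\right)^{2}}{9}\right)\right) - 2254 = \left(\frac{-118 - 14 + 33}{-14} + \left(9 - \frac{2809}{9}\right)\right) - 2254 = \left(\left(- \frac{1}{14}\right) \left(-99\right) + \left(9 - \frac{2809}{9}\right)\right) - 2254 = \left(\frac{99}{14} - \frac{2728}{9}\right) - 2254 = - \frac{37301}{126} - 2254 = - \frac{321305}{126}$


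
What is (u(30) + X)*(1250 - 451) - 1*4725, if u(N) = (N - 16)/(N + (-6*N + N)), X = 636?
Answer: 30200747/60 ≈ 5.0335e+5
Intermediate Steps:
u(N) = -(-16 + N)/(4*N) (u(N) = (-16 + N)/(N - 5*N) = (-16 + N)/((-4*N)) = (-16 + N)*(-1/(4*N)) = -(-16 + N)/(4*N))
(u(30) + X)*(1250 - 451) - 1*4725 = ((¼)*(16 - 1*30)/30 + 636)*(1250 - 451) - 1*4725 = ((¼)*(1/30)*(16 - 30) + 636)*799 - 4725 = ((¼)*(1/30)*(-14) + 636)*799 - 4725 = (-7/60 + 636)*799 - 4725 = (38153/60)*799 - 4725 = 30484247/60 - 4725 = 30200747/60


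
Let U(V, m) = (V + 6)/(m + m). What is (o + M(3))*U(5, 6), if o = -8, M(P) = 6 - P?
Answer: -55/12 ≈ -4.5833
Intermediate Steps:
U(V, m) = (6 + V)/(2*m) (U(V, m) = (6 + V)/((2*m)) = (6 + V)*(1/(2*m)) = (6 + V)/(2*m))
(o + M(3))*U(5, 6) = (-8 + (6 - 1*3))*((1/2)*(6 + 5)/6) = (-8 + (6 - 3))*((1/2)*(1/6)*11) = (-8 + 3)*(11/12) = -5*11/12 = -55/12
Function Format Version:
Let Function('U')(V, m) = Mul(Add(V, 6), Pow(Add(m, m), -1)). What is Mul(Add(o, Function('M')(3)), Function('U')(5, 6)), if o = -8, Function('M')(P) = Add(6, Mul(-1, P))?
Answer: Rational(-55, 12) ≈ -4.5833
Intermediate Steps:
Function('U')(V, m) = Mul(Rational(1, 2), Pow(m, -1), Add(6, V)) (Function('U')(V, m) = Mul(Add(6, V), Pow(Mul(2, m), -1)) = Mul(Add(6, V), Mul(Rational(1, 2), Pow(m, -1))) = Mul(Rational(1, 2), Pow(m, -1), Add(6, V)))
Mul(Add(o, Function('M')(3)), Function('U')(5, 6)) = Mul(Add(-8, Add(6, Mul(-1, 3))), Mul(Rational(1, 2), Pow(6, -1), Add(6, 5))) = Mul(Add(-8, Add(6, -3)), Mul(Rational(1, 2), Rational(1, 6), 11)) = Mul(Add(-8, 3), Rational(11, 12)) = Mul(-5, Rational(11, 12)) = Rational(-55, 12)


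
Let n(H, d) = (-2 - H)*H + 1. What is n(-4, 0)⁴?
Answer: 2401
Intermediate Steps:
n(H, d) = 1 + H*(-2 - H) (n(H, d) = H*(-2 - H) + 1 = 1 + H*(-2 - H))
n(-4, 0)⁴ = (1 - 1*(-4)² - 2*(-4))⁴ = (1 - 1*16 + 8)⁴ = (1 - 16 + 8)⁴ = (-7)⁴ = 2401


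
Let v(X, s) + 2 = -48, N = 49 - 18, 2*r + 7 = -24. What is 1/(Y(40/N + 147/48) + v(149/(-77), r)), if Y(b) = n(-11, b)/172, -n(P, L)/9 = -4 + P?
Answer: -172/8465 ≈ -0.020319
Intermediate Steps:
r = -31/2 (r = -7/2 + (1/2)*(-24) = -7/2 - 12 = -31/2 ≈ -15.500)
N = 31
n(P, L) = 36 - 9*P (n(P, L) = -9*(-4 + P) = 36 - 9*P)
v(X, s) = -50 (v(X, s) = -2 - 48 = -50)
Y(b) = 135/172 (Y(b) = (36 - 9*(-11))/172 = (36 + 99)*(1/172) = 135*(1/172) = 135/172)
1/(Y(40/N + 147/48) + v(149/(-77), r)) = 1/(135/172 - 50) = 1/(-8465/172) = -172/8465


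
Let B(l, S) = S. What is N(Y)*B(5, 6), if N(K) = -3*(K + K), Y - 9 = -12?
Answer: 108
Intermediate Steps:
Y = -3 (Y = 9 - 12 = -3)
N(K) = -6*K
N(Y)*B(5, 6) = -6*(-3)*6 = 18*6 = 108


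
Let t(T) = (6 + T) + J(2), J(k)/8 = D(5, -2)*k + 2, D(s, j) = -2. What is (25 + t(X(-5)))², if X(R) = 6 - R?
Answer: 676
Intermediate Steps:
J(k) = 16 - 16*k (J(k) = 8*(-2*k + 2) = 8*(2 - 2*k) = 16 - 16*k)
t(T) = -10 + T (t(T) = (6 + T) + (16 - 16*2) = (6 + T) + (16 - 32) = (6 + T) - 16 = -10 + T)
(25 + t(X(-5)))² = (25 + (-10 + (6 - 1*(-5))))² = (25 + (-10 + (6 + 5)))² = (25 + (-10 + 11))² = (25 + 1)² = 26² = 676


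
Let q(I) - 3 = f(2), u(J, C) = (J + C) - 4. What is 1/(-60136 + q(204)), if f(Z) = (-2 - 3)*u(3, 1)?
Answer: -1/60133 ≈ -1.6630e-5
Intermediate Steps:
u(J, C) = -4 + C + J (u(J, C) = (C + J) - 4 = -4 + C + J)
f(Z) = 0 (f(Z) = (-2 - 3)*(-4 + 1 + 3) = -5*0 = 0)
q(I) = 3 (q(I) = 3 + 0 = 3)
1/(-60136 + q(204)) = 1/(-60136 + 3) = 1/(-60133) = -1/60133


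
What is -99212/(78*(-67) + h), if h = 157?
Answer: 99212/5069 ≈ 19.572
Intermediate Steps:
-99212/(78*(-67) + h) = -99212/(78*(-67) + 157) = -99212/(-5226 + 157) = -99212/(-5069) = -99212*(-1/5069) = 99212/5069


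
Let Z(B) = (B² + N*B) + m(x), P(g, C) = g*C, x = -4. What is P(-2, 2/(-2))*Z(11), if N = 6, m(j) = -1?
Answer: 372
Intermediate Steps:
P(g, C) = C*g
Z(B) = -1 + B² + 6*B (Z(B) = (B² + 6*B) - 1 = -1 + B² + 6*B)
P(-2, 2/(-2))*Z(11) = ((2/(-2))*(-2))*(-1 + 11² + 6*11) = ((2*(-½))*(-2))*(-1 + 121 + 66) = -1*(-2)*186 = 2*186 = 372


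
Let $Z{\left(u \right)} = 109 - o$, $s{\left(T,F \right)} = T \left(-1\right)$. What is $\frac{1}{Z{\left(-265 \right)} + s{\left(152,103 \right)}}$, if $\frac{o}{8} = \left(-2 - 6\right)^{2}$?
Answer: $- \frac{1}{555} \approx -0.0018018$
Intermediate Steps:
$s{\left(T,F \right)} = - T$
$o = 512$ ($o = 8 \left(-2 - 6\right)^{2} = 8 \left(-8\right)^{2} = 8 \cdot 64 = 512$)
$Z{\left(u \right)} = -403$ ($Z{\left(u \right)} = 109 - 512 = -403$)
$\frac{1}{Z{\left(-265 \right)} + s{\left(152,103 \right)}} = \frac{1}{-403 - 152} = \frac{1}{-555} = - \frac{1}{555}$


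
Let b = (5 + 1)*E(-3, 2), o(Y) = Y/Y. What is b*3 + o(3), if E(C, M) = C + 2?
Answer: -17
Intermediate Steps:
o(Y) = 1
E(C, M) = 2 + C
b = -6 (b = (5 + 1)*(2 - 3) = 6*(-1) = -6)
b*3 + o(3) = -6*3 + 1 = -18 + 1 = -17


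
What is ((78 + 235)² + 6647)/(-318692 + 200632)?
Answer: -26154/29515 ≈ -0.88613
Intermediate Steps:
((78 + 235)² + 6647)/(-318692 + 200632) = (313² + 6647)/(-118060) = (97969 + 6647)*(-1/118060) = 104616*(-1/118060) = -26154/29515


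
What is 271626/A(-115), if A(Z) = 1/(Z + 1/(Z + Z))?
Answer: -3592389663/115 ≈ -3.1238e+7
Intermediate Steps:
A(Z) = 1/(Z + 1/(2*Z))
271626/A(-115) = 271626/((2*(-115)/(1 + 2*(-115)²))) = 271626/((2*(-115)/(1 + 2*13225))) = 271626/((2*(-115)/(1 + 26450))) = 271626/((2*(-115)/26451)) = 271626/((2*(-115)*(1/26451))) = 271626/(-230/26451) = 271626*(-26451/230) = -3592389663/115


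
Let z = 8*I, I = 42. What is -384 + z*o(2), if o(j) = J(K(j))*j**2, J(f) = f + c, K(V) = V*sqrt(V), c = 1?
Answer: 960 + 2688*sqrt(2) ≈ 4761.4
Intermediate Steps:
z = 336 (z = 8*42 = 336)
K(V) = V**(3/2)
J(f) = 1 + f (J(f) = f + 1 = 1 + f)
o(j) = j**2*(1 + j**(3/2)) (o(j) = (1 + j**(3/2))*j**2 = j**2*(1 + j**(3/2)))
-384 + z*o(2) = -384 + 336*(2**2 + 2**(7/2)) = -384 + 336*(4 + 8*sqrt(2)) = -384 + (1344 + 2688*sqrt(2)) = 960 + 2688*sqrt(2)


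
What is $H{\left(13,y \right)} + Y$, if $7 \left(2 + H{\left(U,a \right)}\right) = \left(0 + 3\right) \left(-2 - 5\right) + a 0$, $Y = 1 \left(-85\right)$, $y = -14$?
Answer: $-90$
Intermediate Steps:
$Y = -85$
$H{\left(U,a \right)} = -5$ ($H{\left(U,a \right)} = -2 + \frac{\left(0 + 3\right) \left(-2 - 5\right) + a 0}{7} = -2 + \frac{3 \left(-7\right) + 0}{7} = -2 + \frac{-21 + 0}{7} = -2 + \frac{1}{7} \left(-21\right) = -2 - 3 = -5$)
$H{\left(13,y \right)} + Y = -5 - 85 = -90$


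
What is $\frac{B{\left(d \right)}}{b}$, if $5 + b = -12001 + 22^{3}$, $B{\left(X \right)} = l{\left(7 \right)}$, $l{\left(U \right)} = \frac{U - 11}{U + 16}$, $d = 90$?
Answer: $\frac{2}{15617} \approx 0.00012807$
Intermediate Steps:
$l{\left(U \right)} = \frac{-11 + U}{16 + U}$
$B{\left(X \right)} = - \frac{4}{23}$ ($B{\left(X \right)} = \frac{-11 + 7}{16 + 7} = \frac{1}{23} \left(-4\right) = - \frac{4}{23}$)
$b = -1358$ ($b = -5 - \left(12001 - 22^{3}\right) = -5 + \left(-12001 + 10648\right) = -5 - 1353 = -1358$)
$\frac{B{\left(d \right)}}{b} = - \frac{4}{23 \left(-1358\right)} = \left(- \frac{4}{23}\right) \left(- \frac{1}{1358}\right) = \frac{2}{15617}$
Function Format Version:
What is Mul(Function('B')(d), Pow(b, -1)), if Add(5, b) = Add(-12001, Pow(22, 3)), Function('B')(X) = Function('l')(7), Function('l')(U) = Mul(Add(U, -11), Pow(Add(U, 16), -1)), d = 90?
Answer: Rational(2, 15617) ≈ 0.00012807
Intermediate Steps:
Function('l')(U) = Mul(Pow(Add(16, U), -1), Add(-11, U)) (Function('l')(U) = Mul(Add(-11, U), Pow(Add(16, U), -1)) = Mul(Pow(Add(16, U), -1), Add(-11, U)))
Function('B')(X) = Rational(-4, 23) (Function('B')(X) = Mul(Pow(Add(16, 7), -1), Add(-11, 7)) = Mul(Pow(23, -1), -4) = Mul(Rational(1, 23), -4) = Rational(-4, 23))
b = -1358 (b = Add(-5, Add(-12001, Pow(22, 3))) = Add(-5, Add(-12001, 10648)) = Add(-5, -1353) = -1358)
Mul(Function('B')(d), Pow(b, -1)) = Mul(Rational(-4, 23), Pow(-1358, -1)) = Mul(Rational(-4, 23), Rational(-1, 1358)) = Rational(2, 15617)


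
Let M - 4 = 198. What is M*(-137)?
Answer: -27674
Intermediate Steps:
M = 202 (M = 4 + 198 = 202)
M*(-137) = 202*(-137) = -27674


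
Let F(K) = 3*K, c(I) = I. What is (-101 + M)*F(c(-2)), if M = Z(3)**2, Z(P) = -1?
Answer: 600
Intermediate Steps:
M = 1 (M = (-1)**2 = 1)
(-101 + M)*F(c(-2)) = (-101 + 1)*(3*(-2)) = -100*(-6) = 600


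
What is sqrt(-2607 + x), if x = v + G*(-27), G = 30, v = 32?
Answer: I*sqrt(3385) ≈ 58.181*I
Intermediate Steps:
x = -778 (x = 32 + 30*(-27) = 32 - 810 = -778)
sqrt(-2607 + x) = sqrt(-2607 - 778) = sqrt(-3385) = I*sqrt(3385)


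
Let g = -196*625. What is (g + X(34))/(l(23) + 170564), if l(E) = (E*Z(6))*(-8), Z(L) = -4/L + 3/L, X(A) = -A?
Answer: -183801/255892 ≈ -0.71828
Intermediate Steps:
Z(L) = -1/L
l(E) = 4*E/3 (l(E) = (E*(-1/6))*(-8) = -E/6*(-8) = 4*E/3)
g = -122500
(g + X(34))/(l(23) + 170564) = (-122500 - 1*34)/((4/3)*23 + 170564) = (-122500 - 34)/(92/3 + 170564) = -122534/511784/3 = -122534*3/511784 = -183801/255892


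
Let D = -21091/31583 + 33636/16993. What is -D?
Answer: -703926425/536689919 ≈ -1.3116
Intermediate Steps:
D = 703926425/536689919 (D = -21091*1/31583 + 33636*(1/16993) = -21091/31583 + 33636/16993 = 703926425/536689919 ≈ 1.3116)
-D = -1*703926425/536689919 = -703926425/536689919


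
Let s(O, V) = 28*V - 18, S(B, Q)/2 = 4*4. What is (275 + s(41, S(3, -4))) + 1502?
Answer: 2655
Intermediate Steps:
S(B, Q) = 32 (S(B, Q) = 2*(4*4) = 2*16 = 32)
s(O, V) = -18 + 28*V
(275 + s(41, S(3, -4))) + 1502 = (275 + (-18 + 28*32)) + 1502 = (275 + (-18 + 896)) + 1502 = (275 + 878) + 1502 = 1153 + 1502 = 2655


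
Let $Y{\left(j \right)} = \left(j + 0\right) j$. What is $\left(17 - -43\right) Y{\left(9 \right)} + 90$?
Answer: $4950$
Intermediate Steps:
$Y{\left(j \right)} = j^{2}$ ($Y{\left(j \right)} = j j = j^{2}$)
$\left(17 - -43\right) Y{\left(9 \right)} + 90 = \left(17 - -43\right) 9^{2} + 90 = \left(17 + 43\right) 81 + 90 = 60 \cdot 81 + 90 = 4860 + 90 = 4950$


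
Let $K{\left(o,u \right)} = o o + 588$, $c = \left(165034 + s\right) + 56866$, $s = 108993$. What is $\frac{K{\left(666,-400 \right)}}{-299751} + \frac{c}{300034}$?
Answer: $- \frac{11357597751}{29978497178} \approx -0.37886$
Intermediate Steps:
$c = 330893$ ($c = \left(165034 + 108993\right) + 56866 = 274027 + 56866 = 330893$)
$K{\left(o,u \right)} = 588 + o^{2}$ ($K{\left(o,u \right)} = o^{2} + 588 = 588 + o^{2}$)
$\frac{K{\left(666,-400 \right)}}{-299751} + \frac{c}{300034} = \frac{588 + 666^{2}}{-299751} + \frac{330893}{300034} = \left(588 + 443556\right) \left(- \frac{1}{299751}\right) + 330893 \cdot \frac{1}{300034} = 444144 \left(- \frac{1}{299751}\right) + \frac{330893}{300034} = - \frac{148048}{99917} + \frac{330893}{300034} = - \frac{11357597751}{29978497178}$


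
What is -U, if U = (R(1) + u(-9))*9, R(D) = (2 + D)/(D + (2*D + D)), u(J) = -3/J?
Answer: -39/4 ≈ -9.7500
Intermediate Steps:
R(D) = (2 + D)/(4*D) (R(D) = (2 + D)/(D + 3*D) = (2 + D)/((4*D)) = (2 + D)*(1/(4*D)) = (2 + D)/(4*D))
U = 39/4 (U = ((1/4)*(2 + 1)/1 - 3/(-9))*9 = ((1/4)*1*3 - 3*(-1/9))*9 = (3/4 + 1/3)*9 = (13/12)*9 = 39/4 ≈ 9.7500)
-U = -1*39/4 = -39/4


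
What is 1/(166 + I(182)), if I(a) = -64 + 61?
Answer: 1/163 ≈ 0.0061350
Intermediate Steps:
I(a) = -3
1/(166 + I(182)) = 1/(166 - 3) = 1/163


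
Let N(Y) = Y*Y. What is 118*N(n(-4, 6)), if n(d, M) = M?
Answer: 4248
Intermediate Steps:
N(Y) = Y²
118*N(n(-4, 6)) = 118*6² = 118*36 = 4248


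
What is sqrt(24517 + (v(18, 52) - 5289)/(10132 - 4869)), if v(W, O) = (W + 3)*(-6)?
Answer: 2*sqrt(470271487)/277 ≈ 156.58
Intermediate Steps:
v(W, O) = -18 - 6*W (v(W, O) = (3 + W)*(-6) = -18 - 6*W)
sqrt(24517 + (v(18, 52) - 5289)/(10132 - 4869)) = sqrt(24517 + ((-18 - 6*18) - 5289)/(10132 - 4869)) = sqrt(24517 + ((-18 - 108) - 5289)/5263) = sqrt(24517 + (-126 - 5289)*(1/5263)) = sqrt(24517 - 5415*1/5263) = sqrt(24517 - 285/277) = sqrt(6790924/277) = 2*sqrt(470271487)/277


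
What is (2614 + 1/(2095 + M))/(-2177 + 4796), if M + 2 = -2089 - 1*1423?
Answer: 3709265/3716361 ≈ 0.99809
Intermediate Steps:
M = -3514 (M = -2 + (-2089 - 1*1423) = -2 + (-2089 - 1423) = -2 - 3512 = -3514)
(2614 + 1/(2095 + M))/(-2177 + 4796) = (2614 + 1/(2095 - 3514))/(-2177 + 4796) = (2614 + 1/(-1419))/2619 = (2614 - 1/1419)*(1/2619) = (3709265/1419)*(1/2619) = 3709265/3716361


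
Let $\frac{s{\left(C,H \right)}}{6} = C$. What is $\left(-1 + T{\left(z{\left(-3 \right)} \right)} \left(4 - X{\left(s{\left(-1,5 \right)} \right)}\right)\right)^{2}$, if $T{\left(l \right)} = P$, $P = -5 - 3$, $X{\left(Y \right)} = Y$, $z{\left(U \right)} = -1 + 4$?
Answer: $6561$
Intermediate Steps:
$z{\left(U \right)} = 3$
$s{\left(C,H \right)} = 6 C$
$P = -8$
$T{\left(l \right)} = -8$
$\left(-1 + T{\left(z{\left(-3 \right)} \right)} \left(4 - X{\left(s{\left(-1,5 \right)} \right)}\right)\right)^{2} = \left(-1 - 8 \left(4 - 6 \left(-1\right)\right)\right)^{2} = \left(-1 - 8 \left(4 - -6\right)\right)^{2} = \left(-1 - 8 \left(4 + 6\right)\right)^{2} = \left(-1 - 80\right)^{2} = \left(-81\right)^{2} = 6561$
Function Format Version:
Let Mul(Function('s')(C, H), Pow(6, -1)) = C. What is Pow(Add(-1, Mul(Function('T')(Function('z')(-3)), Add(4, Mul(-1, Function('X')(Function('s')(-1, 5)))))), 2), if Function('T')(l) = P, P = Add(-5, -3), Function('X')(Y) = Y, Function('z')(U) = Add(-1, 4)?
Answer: 6561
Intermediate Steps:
Function('z')(U) = 3
Function('s')(C, H) = Mul(6, C)
P = -8
Function('T')(l) = -8
Pow(Add(-1, Mul(Function('T')(Function('z')(-3)), Add(4, Mul(-1, Function('X')(Function('s')(-1, 5)))))), 2) = Pow(Add(-1, Mul(-8, Add(4, Mul(-1, Mul(6, -1))))), 2) = Pow(Add(-1, Mul(-8, Add(4, Mul(-1, -6)))), 2) = Pow(Add(-1, Mul(-8, Add(4, 6))), 2) = Pow(Add(-1, Mul(-8, 10)), 2) = Pow(Add(-1, -80), 2) = Pow(-81, 2) = 6561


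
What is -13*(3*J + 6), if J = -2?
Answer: 0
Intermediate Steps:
-13*(3*J + 6) = -13*(3*(-2) + 6) = -13*(-6 + 6) = -13*0 = 0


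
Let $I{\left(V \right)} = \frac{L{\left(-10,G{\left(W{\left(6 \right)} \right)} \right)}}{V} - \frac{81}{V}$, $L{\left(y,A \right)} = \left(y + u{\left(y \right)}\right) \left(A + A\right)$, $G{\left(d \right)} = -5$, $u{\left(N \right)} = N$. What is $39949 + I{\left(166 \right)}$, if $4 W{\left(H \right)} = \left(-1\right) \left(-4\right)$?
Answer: $\frac{6631653}{166} \approx 39950.0$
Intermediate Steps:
$W{\left(H \right)} = 1$ ($W{\left(H \right)} = \frac{\left(-1\right) \left(-4\right)}{4} = \frac{1}{4} \cdot 4 = 1$)
$L{\left(y,A \right)} = 4 A y$ ($L{\left(y,A \right)} = \left(y + y\right) \left(A + A\right) = 2 y 2 A = 4 A y$)
$I{\left(V \right)} = \frac{119}{V}$ ($I{\left(V \right)} = \frac{4 \left(-5\right) \left(-10\right)}{V} - \frac{81}{V} = \frac{200}{V} - \frac{81}{V} = \frac{119}{V}$)
$39949 + I{\left(166 \right)} = 39949 + \frac{119}{166} = \frac{6631653}{166}$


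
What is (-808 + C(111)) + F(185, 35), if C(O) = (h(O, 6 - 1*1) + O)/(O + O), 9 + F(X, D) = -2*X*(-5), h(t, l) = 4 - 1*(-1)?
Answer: 114721/111 ≈ 1033.5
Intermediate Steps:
h(t, l) = 5 (h(t, l) = 4 + 1 = 5)
F(X, D) = -9 + 10*X (F(X, D) = -9 - 2*X*(-5) = -9 + 10*X)
C(O) = (5 + O)/(2*O) (C(O) = (5 + O)/(O + O) = (5 + O)/((2*O)) = (5 + O)*(1/(2*O)) = (5 + O)/(2*O))
(-808 + C(111)) + F(185, 35) = (-808 + (½)*(5 + 111)/111) + (-9 + 10*185) = (-808 + (½)*(1/111)*116) + (-9 + 1850) = (-808 + 58/111) + 1841 = -89630/111 + 1841 = 114721/111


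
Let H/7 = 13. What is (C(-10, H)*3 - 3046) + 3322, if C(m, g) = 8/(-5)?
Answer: 1356/5 ≈ 271.20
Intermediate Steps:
H = 91 (H = 7*13 = 91)
C(m, g) = -8/5 (C(m, g) = 8*(-1/5) = -8/5)
(C(-10, H)*3 - 3046) + 3322 = (-8/5*3 - 3046) + 3322 = (-24/5 - 3046) + 3322 = -15254/5 + 3322 = 1356/5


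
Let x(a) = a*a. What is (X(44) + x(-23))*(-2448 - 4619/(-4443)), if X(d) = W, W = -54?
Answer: -5164126375/4443 ≈ -1.1623e+6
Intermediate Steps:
X(d) = -54
x(a) = a**2
(X(44) + x(-23))*(-2448 - 4619/(-4443)) = (-54 + (-23)**2)*(-2448 - 4619/(-4443)) = (-54 + 529)*(-2448 - 4619*(-1/4443)) = 475*(-2448 + 4619/4443) = 475*(-10871845/4443) = -5164126375/4443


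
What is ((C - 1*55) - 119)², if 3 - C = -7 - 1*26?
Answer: 19044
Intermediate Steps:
C = 36 (C = 3 - (-7 - 1*26) = 3 - (-7 - 26) = 3 - 1*(-33) = 3 + 33 = 36)
((C - 1*55) - 119)² = ((36 - 1*55) - 119)² = ((36 - 55) - 119)² = (-19 - 119)² = (-138)² = 19044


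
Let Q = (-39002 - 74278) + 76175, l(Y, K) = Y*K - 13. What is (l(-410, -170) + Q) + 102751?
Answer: 135333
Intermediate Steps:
l(Y, K) = -13 + K*Y (l(Y, K) = K*Y - 13 = -13 + K*Y)
Q = -37105 (Q = -113280 + 76175 = -37105)
(l(-410, -170) + Q) + 102751 = ((-13 - 170*(-410)) - 37105) + 102751 = ((-13 + 69700) - 37105) + 102751 = (69687 - 37105) + 102751 = 32582 + 102751 = 135333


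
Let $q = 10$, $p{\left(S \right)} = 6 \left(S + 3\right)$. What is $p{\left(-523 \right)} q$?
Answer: $-31200$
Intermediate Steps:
$p{\left(S \right)} = 18 + 6 S$ ($p{\left(S \right)} = 6 \left(3 + S\right) = 18 + 6 S$)
$p{\left(-523 \right)} q = \left(18 + 6 \left(-523\right)\right) 10 = \left(18 - 3138\right) 10 = \left(-3120\right) 10 = -31200$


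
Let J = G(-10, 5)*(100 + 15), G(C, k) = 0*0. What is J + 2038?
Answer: 2038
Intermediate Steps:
G(C, k) = 0
J = 0 (J = 0*(100 + 15) = 0*115 = 0)
J + 2038 = 0 + 2038 = 2038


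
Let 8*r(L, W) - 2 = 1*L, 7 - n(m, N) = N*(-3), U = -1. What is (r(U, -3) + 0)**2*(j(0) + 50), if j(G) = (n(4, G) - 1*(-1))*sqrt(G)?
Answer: 25/32 ≈ 0.78125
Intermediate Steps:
n(m, N) = 7 + 3*N (n(m, N) = 7 - N*(-3) = 7 - (-3)*N = 7 + 3*N)
r(L, W) = 1/4 + L/8 (r(L, W) = 1/4 + (1*L)/8 = 1/4 + L/8)
j(G) = sqrt(G)*(8 + 3*G) (j(G) = ((7 + 3*G) - 1*(-1))*sqrt(G) = ((7 + 3*G) + 1)*sqrt(G) = (8 + 3*G)*sqrt(G) = sqrt(G)*(8 + 3*G))
(r(U, -3) + 0)**2*(j(0) + 50) = ((1/4 + (1/8)*(-1)) + 0)**2*(sqrt(0)*(8 + 3*0) + 50) = ((1/4 - 1/8) + 0)**2*(0*(8 + 0) + 50) = (1/8 + 0)**2*(0*8 + 50) = (1/8)**2*(0 + 50) = (1/64)*50 = 25/32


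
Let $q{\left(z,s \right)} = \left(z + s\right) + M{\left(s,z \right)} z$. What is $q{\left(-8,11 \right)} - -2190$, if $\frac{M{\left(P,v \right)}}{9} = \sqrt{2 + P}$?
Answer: $2193 - 72 \sqrt{13} \approx 1933.4$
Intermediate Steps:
$M{\left(P,v \right)} = 9 \sqrt{2 + P}$
$q{\left(z,s \right)} = s + z + 9 z \sqrt{2 + s}$ ($q{\left(z,s \right)} = \left(z + s\right) + 9 \sqrt{2 + s} z = \left(s + z\right) + 9 z \sqrt{2 + s} = s + z + 9 z \sqrt{2 + s}$)
$q{\left(-8,11 \right)} - -2190 = \left(11 - 8 + 9 \left(-8\right) \sqrt{2 + 11}\right) - -2190 = \left(11 - 8 + 9 \left(-8\right) \sqrt{13}\right) + 2190 = \left(11 - 8 - 72 \sqrt{13}\right) + 2190 = \left(3 - 72 \sqrt{13}\right) + 2190 = 2193 - 72 \sqrt{13}$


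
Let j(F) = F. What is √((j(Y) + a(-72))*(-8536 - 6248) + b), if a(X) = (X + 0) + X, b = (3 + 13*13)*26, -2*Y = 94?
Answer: 2*√707054 ≈ 1681.7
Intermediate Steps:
Y = -47 (Y = -½*94 = -47)
b = 4472 (b = (3 + 169)*26 = 172*26 = 4472)
a(X) = 2*X (a(X) = X + X = 2*X)
√((j(Y) + a(-72))*(-8536 - 6248) + b) = √((-47 + 2*(-72))*(-8536 - 6248) + 4472) = √((-47 - 144)*(-14784) + 4472) = √(-191*(-14784) + 4472) = √(2823744 + 4472) = √2828216 = 2*√707054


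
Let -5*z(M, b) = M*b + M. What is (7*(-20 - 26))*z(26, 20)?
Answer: 175812/5 ≈ 35162.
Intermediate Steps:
z(M, b) = -M/5 - M*b/5 (z(M, b) = -(M*b + M)/5 = -(M + M*b)/5 = -M/5 - M*b/5)
(7*(-20 - 26))*z(26, 20) = (7*(-20 - 26))*(-⅕*26*(1 + 20)) = (7*(-46))*(-⅕*26*21) = -322*(-546/5) = 175812/5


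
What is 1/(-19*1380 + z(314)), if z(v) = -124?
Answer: -1/26344 ≈ -3.7959e-5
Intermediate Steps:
1/(-19*1380 + z(314)) = 1/(-19*1380 - 124) = 1/(-26220 - 124) = 1/(-26344) = -1/26344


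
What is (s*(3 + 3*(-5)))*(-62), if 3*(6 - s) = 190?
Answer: -42656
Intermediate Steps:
s = -172/3 (s = 6 - 1/3*190 = 6 - 190/3 = -172/3 ≈ -57.333)
(s*(3 + 3*(-5)))*(-62) = -172*(3 + 3*(-5))/3*(-62) = -172*(3 - 15)/3*(-62) = -172/3*(-12)*(-62) = 688*(-62) = -42656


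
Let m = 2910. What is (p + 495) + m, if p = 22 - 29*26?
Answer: 2673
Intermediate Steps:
p = -732 (p = 22 - 754 = -732)
(p + 495) + m = (-732 + 495) + 2910 = -237 + 2910 = 2673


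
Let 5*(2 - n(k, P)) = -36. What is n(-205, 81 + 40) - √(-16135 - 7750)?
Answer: 46/5 - I*√23885 ≈ 9.2 - 154.55*I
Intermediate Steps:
n(k, P) = 46/5 (n(k, P) = 2 - ⅕*(-36) = 2 + 36/5 = 46/5)
n(-205, 81 + 40) - √(-16135 - 7750) = 46/5 - √(-16135 - 7750) = 46/5 - √(-23885) = 46/5 - I*√23885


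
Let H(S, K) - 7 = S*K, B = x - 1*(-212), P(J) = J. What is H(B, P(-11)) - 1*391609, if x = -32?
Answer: -393582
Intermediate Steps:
B = 180 (B = -32 - 1*(-212) = -32 + 212 = 180)
H(S, K) = 7 + K*S (H(S, K) = 7 + S*K = 7 + K*S)
H(B, P(-11)) - 1*391609 = (7 - 11*180) - 1*391609 = (7 - 1980) - 391609 = -1973 - 391609 = -393582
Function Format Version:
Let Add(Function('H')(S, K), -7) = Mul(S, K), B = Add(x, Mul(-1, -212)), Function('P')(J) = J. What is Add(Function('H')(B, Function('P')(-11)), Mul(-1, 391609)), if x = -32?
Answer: -393582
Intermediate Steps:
B = 180 (B = Add(-32, Mul(-1, -212)) = Add(-32, 212) = 180)
Function('H')(S, K) = Add(7, Mul(K, S)) (Function('H')(S, K) = Add(7, Mul(S, K)) = Add(7, Mul(K, S)))
Add(Function('H')(B, Function('P')(-11)), Mul(-1, 391609)) = Add(Add(7, Mul(-11, 180)), Mul(-1, 391609)) = Add(Add(7, -1980), -391609) = Add(-1973, -391609) = -393582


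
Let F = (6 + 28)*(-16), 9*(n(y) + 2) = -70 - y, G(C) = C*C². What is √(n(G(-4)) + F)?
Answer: 2*I*√1230/3 ≈ 23.381*I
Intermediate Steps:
G(C) = C³
n(y) = -88/9 - y/9 (n(y) = -2 + (-70 - y)/9 = -2 + (-70/9 - y/9) = -88/9 - y/9)
F = -544 (F = 34*(-16) = -544)
√(n(G(-4)) + F) = √((-88/9 - ⅑*(-4)³) - 544) = √((-88/9 - ⅑*(-64)) - 544) = √((-88/9 + 64/9) - 544) = √(-8/3 - 544) = √(-1640/3) = 2*I*√1230/3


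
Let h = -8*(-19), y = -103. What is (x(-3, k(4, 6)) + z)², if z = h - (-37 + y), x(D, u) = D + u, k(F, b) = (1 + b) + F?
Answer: 90000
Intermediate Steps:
h = 152
k(F, b) = 1 + F + b
z = 292 (z = 152 - (-37 - 103) = 152 - 1*(-140) = 152 + 140 = 292)
(x(-3, k(4, 6)) + z)² = ((-3 + (1 + 4 + 6)) + 292)² = ((-3 + 11) + 292)² = (8 + 292)² = 300² = 90000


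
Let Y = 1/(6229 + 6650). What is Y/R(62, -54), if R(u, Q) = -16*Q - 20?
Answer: 1/10869876 ≈ 9.1997e-8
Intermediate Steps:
R(u, Q) = -20 - 16*Q
Y = 1/12879 ≈ 7.7646e-5
Y/R(62, -54) = 1/(12879*(-20 - 16*(-54))) = 1/(12879*(-20 + 864)) = (1/12879)/844 = (1/12879)*(1/844) = 1/10869876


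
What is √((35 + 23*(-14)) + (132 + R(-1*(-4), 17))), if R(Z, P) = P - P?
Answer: I*√155 ≈ 12.45*I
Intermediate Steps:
R(Z, P) = 0
√((35 + 23*(-14)) + (132 + R(-1*(-4), 17))) = √((35 + 23*(-14)) + (132 + 0)) = √((35 - 322) + 132) = √(-287 + 132) = √(-155) = I*√155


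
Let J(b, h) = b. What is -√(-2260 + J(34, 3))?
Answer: -I*√2226 ≈ -47.18*I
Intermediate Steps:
-√(-2260 + J(34, 3)) = -√(-2260 + 34) = -√(-2226) = -I*√2226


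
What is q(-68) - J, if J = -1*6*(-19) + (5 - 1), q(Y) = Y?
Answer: -186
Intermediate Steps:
J = 118 (J = -6*(-19) + 4 = 114 + 4 = 118)
q(-68) - J = -68 - 1*118 = -68 - 118 = -186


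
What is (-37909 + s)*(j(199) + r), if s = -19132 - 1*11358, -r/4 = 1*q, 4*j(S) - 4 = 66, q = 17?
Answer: 6908299/2 ≈ 3.4541e+6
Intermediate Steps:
j(S) = 35/2 (j(S) = 1 + (1/4)*66 = 1 + 33/2 = 35/2)
r = -68 (r = -4*17 = -68)
s = -30490 (s = -19132 - 11358 = -30490)
(-37909 + s)*(j(199) + r) = (-37909 - 30490)*(35/2 - 68) = -68399*(-101/2) = 6908299/2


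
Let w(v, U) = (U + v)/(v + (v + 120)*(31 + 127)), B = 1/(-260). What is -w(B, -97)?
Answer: 8407/1643147 ≈ 0.0051164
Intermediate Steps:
B = -1/260 ≈ -0.0038462
w(v, U) = (U + v)/(18960 + 159*v) (w(v, U) = (U + v)/(v + (120 + v)*158) = (U + v)/(v + (18960 + 158*v)) = (U + v)/(18960 + 159*v))
-w(B, -97) = -(-97 - 1/260)/(3*(6320 + 53*(-1/260))) = -(-25221)/(3*(6320 - 53/260)*260) = -(-25221)/(3*1643147/260*260) = -260*(-25221)/(3*1643147*260) = -1*(-8407/1643147) = 8407/1643147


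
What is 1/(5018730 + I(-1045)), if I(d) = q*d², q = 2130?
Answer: 1/2331031980 ≈ 4.2899e-10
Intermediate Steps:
I(d) = 2130*d²
1/(5018730 + I(-1045)) = 1/(5018730 + 2130*(-1045)²) = 1/(5018730 + 2130*1092025) = 1/(5018730 + 2326013250) = 1/2331031980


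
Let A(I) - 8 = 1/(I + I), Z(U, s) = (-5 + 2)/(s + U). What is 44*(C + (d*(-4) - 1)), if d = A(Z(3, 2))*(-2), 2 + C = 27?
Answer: 10736/3 ≈ 3578.7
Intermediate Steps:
C = 25 (C = -2 + 27 = 25)
Z(U, s) = -3/(U + s)
A(I) = 8 + 1/(2*I) (A(I) = 8 + 1/(I + I) = 8 + 1/(2*I))
d = -43/3 (d = (8 + 1/(2*((-3/(3 + 2)))))*(-2) = (8 + 1/(2*((-3/5))))*(-2) = (8 + 1/(2*((-3*⅕))))*(-2) = (8 + 1/(2*(-⅗)))*(-2) = (8 + (½)*(-5/3))*(-2) = (8 - ⅚)*(-2) = (43/6)*(-2) = -43/3 ≈ -14.333)
44*(C + (d*(-4) - 1)) = 44*(25 + (-43/3*(-4) - 1)) = 44*(25 + (172/3 - 1)) = 44*(25 + 169/3) = 44*(244/3) = 10736/3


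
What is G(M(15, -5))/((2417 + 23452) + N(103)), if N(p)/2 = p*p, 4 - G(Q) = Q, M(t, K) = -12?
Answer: 16/47087 ≈ 0.00033980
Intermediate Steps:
G(Q) = 4 - Q
N(p) = 2*p² (N(p) = 2*(p*p) = 2*p²)
G(M(15, -5))/((2417 + 23452) + N(103)) = (4 - 1*(-12))/((2417 + 23452) + 2*103²) = (4 + 12)/(25869 + 2*10609) = 16/(25869 + 21218) = 16/47087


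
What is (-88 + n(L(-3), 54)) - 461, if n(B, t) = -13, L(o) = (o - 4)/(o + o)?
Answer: -562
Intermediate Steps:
L(o) = (-4 + o)/(2*o) (L(o) = (-4 + o)/((2*o)) = (-4 + o)*(1/(2*o)) = (-4 + o)/(2*o))
(-88 + n(L(-3), 54)) - 461 = (-88 - 13) - 461 = -101 - 461 = -562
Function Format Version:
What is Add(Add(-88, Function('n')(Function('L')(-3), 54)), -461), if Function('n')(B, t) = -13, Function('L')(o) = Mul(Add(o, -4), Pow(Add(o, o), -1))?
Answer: -562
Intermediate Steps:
Function('L')(o) = Mul(Rational(1, 2), Pow(o, -1), Add(-4, o)) (Function('L')(o) = Mul(Add(-4, o), Pow(Mul(2, o), -1)) = Mul(Add(-4, o), Mul(Rational(1, 2), Pow(o, -1))) = Mul(Rational(1, 2), Pow(o, -1), Add(-4, o)))
Add(Add(-88, Function('n')(Function('L')(-3), 54)), -461) = Add(Add(-88, -13), -461) = Add(-101, -461) = -562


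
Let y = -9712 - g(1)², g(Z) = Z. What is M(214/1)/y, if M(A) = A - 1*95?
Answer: -119/9713 ≈ -0.012252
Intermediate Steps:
M(A) = -95 + A (M(A) = A - 95 = -95 + A)
y = -9713 (y = -9712 - 1*1² = -9712 - 1*1 = -9712 - 1 = -9713)
M(214/1)/y = (-95 + 214/1)/(-9713) = (-95 + 214*1)*(-1/9713) = (-95 + 214)*(-1/9713) = 119*(-1/9713) = -119/9713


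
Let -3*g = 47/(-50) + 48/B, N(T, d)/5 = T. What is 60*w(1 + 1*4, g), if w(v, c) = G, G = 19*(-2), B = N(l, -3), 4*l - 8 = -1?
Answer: -2280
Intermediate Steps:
l = 7/4 (l = 2 + (1/4)*(-1) = 2 - 1/4 = 7/4 ≈ 1.7500)
N(T, d) = 5*T
B = 35/4 (B = 5*(7/4) = 35/4 ≈ 8.7500)
g = -1591/1050 (g = -(47/(-50) + 48/(35/4))/3 = -(47*(-1/50) + 48*(4/35))/3 = -(-47/50 + 192/35)/3 = -1/3*1591/350 = -1591/1050 ≈ -1.5152)
G = -38
w(v, c) = -38
60*w(1 + 1*4, g) = 60*(-38) = -2280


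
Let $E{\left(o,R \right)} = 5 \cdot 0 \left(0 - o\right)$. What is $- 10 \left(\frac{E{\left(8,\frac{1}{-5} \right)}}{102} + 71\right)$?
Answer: $-710$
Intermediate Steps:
$E{\left(o,R \right)} = 0$ ($E{\left(o,R \right)} = 0 \left(- o\right) = 0$)
$- 10 \left(\frac{E{\left(8,\frac{1}{-5} \right)}}{102} + 71\right) = - 10 \left(\frac{0}{102} + 71\right) = - 10 \left(0 \cdot \frac{1}{102} + 71\right) = - 10 \left(0 + 71\right) = \left(-10\right) 71 = -710$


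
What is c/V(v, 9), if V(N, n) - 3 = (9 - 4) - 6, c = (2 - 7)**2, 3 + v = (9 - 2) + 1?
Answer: 25/2 ≈ 12.500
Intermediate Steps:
v = 5 (v = -3 + ((9 - 2) + 1) = -3 + (7 + 1) = -3 + 8 = 5)
c = 25 (c = (-5)**2 = 25)
V(N, n) = 2 (V(N, n) = 3 + ((9 - 4) - 6) = 3 + (5 - 6) = 3 - 1 = 2)
c/V(v, 9) = 25/2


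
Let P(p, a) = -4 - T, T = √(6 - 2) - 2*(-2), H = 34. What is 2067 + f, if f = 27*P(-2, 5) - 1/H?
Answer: 61097/34 ≈ 1797.0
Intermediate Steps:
T = 6 (T = √4 + 4 = 2 + 4 = 6)
P(p, a) = -10 (P(p, a) = -4 - 1*6 = -4 - 6 = -10)
f = -9181/34 (f = 27*(-10) - 1/34 = -270 - 1*1/34 = -270 - 1/34 = -9181/34 ≈ -270.03)
2067 + f = 2067 - 9181/34 = 61097/34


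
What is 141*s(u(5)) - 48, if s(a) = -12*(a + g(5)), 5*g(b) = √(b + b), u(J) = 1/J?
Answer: -1932/5 - 1692*√10/5 ≈ -1456.5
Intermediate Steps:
u(J) = 1/J
g(b) = √2*√b/5 (g(b) = √(b + b)/5 = √(2*b)/5 = (√2*√b)/5 = √2*√b/5)
s(a) = -12*a - 12*√10/5 (s(a) = -12*(a + √2*√5/5) = -12*(a + √10/5) = -12*a - 12*√10/5)
141*s(u(5)) - 48 = 141*(-12/5 - 12*√10/5) - 48 = (-1692/5 - 1692*√10/5) - 48 = -1932/5 - 1692*√10/5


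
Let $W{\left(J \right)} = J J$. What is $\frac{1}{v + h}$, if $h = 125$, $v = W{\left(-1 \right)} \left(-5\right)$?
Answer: $\frac{1}{120} \approx 0.0083333$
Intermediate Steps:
$W{\left(J \right)} = J^{2}$
$v = -5$ ($v = \left(-1\right)^{2} \left(-5\right) = 1 \left(-5\right) = -5$)
$\frac{1}{v + h} = \frac{1}{-5 + 125} = \frac{1}{120}$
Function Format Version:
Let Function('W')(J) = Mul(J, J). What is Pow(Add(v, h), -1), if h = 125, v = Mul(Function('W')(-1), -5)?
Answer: Rational(1, 120) ≈ 0.0083333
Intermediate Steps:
Function('W')(J) = Pow(J, 2)
v = -5 (v = Mul(Pow(-1, 2), -5) = Mul(1, -5) = -5)
Pow(Add(v, h), -1) = Pow(Add(-5, 125), -1) = Pow(120, -1) = Rational(1, 120)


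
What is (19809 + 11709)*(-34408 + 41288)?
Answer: 216843840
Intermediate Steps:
(19809 + 11709)*(-34408 + 41288) = 31518*6880 = 216843840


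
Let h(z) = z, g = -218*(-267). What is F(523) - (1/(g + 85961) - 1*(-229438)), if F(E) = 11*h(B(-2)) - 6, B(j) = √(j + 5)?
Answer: -33078253149/144167 + 11*√3 ≈ -2.2943e+5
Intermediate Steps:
B(j) = √(5 + j)
g = 58206
F(E) = -6 + 11*√3 (F(E) = 11*√(5 - 2) - 6 = 11*√3 - 6 = -6 + 11*√3)
F(523) - (1/(g + 85961) - 1*(-229438)) = (-6 + 11*√3) - (1/(58206 + 85961) - 1*(-229438)) = (-6 + 11*√3) - (1/144167 + 229438) = (-6 + 11*√3) - 1*33077388147/144167 = (-6 + 11*√3) - 33077388147/144167 = -33078253149/144167 + 11*√3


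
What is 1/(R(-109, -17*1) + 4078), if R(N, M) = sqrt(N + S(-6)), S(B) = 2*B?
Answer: 4078/16630205 - 11*I/16630205 ≈ 0.00024522 - 6.6145e-7*I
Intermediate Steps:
R(N, M) = sqrt(-12 + N) (R(N, M) = sqrt(N + 2*(-6)) = sqrt(N - 12) = sqrt(-12 + N))
1/(R(-109, -17*1) + 4078) = 1/(sqrt(-12 - 109) + 4078) = 1/(sqrt(-121) + 4078) = 1/(11*I + 4078) = 1/(4078 + 11*I) = (4078 - 11*I)/16630205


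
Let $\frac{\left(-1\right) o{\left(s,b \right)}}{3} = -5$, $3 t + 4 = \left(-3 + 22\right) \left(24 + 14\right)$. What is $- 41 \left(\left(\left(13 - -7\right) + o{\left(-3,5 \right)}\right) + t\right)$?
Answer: $- \frac{33743}{3} \approx -11248.0$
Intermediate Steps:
$t = \frac{718}{3}$ ($t = - \frac{4}{3} + \frac{\left(-3 + 22\right) \left(24 + 14\right)}{3} = - \frac{4}{3} + \frac{19 \cdot 38}{3} = - \frac{4}{3} + \frac{1}{3} \cdot 722 = - \frac{4}{3} + \frac{722}{3} = \frac{718}{3} \approx 239.33$)
$o{\left(s,b \right)} = 15$ ($o{\left(s,b \right)} = \left(-3\right) \left(-5\right) = 15$)
$- 41 \left(\left(\left(13 - -7\right) + o{\left(-3,5 \right)}\right) + t\right) = - 41 \left(\left(\left(13 - -7\right) + 15\right) + \frac{718}{3}\right) = - 41 \left(\left(\left(13 + 7\right) + 15\right) + \frac{718}{3}\right) = - 41 \left(\left(20 + 15\right) + \frac{718}{3}\right) = - 41 \left(35 + \frac{718}{3}\right) = \left(-41\right) \frac{823}{3} = - \frac{33743}{3}$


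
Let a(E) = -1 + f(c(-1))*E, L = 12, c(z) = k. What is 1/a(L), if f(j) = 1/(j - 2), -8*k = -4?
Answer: -1/9 ≈ -0.11111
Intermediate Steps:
k = 1/2 (k = -1/8*(-4) = 1/2 ≈ 0.50000)
c(z) = 1/2
f(j) = 1/(-2 + j)
a(E) = -1 - 2*E/3 (a(E) = -1 + E/(-2 + 1/2) = -1 + E/(-3/2) = -1 - 2*E/3)
1/a(L) = 1/(-1 - 2/3*12) = 1/(-1 - 8) = 1/(-9) = -1/9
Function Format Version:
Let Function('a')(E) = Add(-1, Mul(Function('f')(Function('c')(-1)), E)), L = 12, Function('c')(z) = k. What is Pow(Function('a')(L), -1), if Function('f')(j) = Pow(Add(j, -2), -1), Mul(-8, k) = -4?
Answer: Rational(-1, 9) ≈ -0.11111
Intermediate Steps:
k = Rational(1, 2) (k = Mul(Rational(-1, 8), -4) = Rational(1, 2) ≈ 0.50000)
Function('c')(z) = Rational(1, 2)
Function('f')(j) = Pow(Add(-2, j), -1)
Function('a')(E) = Add(-1, Mul(Rational(-2, 3), E)) (Function('a')(E) = Add(-1, Mul(Pow(Add(-2, Rational(1, 2)), -1), E)) = Add(-1, Mul(Pow(Rational(-3, 2), -1), E)) = Add(-1, Mul(Rational(-2, 3), E)))
Pow(Function('a')(L), -1) = Pow(Add(-1, Mul(Rational(-2, 3), 12)), -1) = Pow(Add(-1, -8), -1) = Pow(-9, -1) = Rational(-1, 9)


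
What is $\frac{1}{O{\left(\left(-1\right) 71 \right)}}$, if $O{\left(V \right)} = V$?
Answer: $- \frac{1}{71} \approx -0.014085$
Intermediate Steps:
$\frac{1}{O{\left(\left(-1\right) 71 \right)}} = \frac{1}{\left(-1\right) 71} = \frac{1}{-71} = - \frac{1}{71}$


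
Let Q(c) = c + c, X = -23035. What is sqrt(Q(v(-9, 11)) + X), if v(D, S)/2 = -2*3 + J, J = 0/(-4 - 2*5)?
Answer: I*sqrt(23059) ≈ 151.85*I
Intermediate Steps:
J = 0 (J = 0/(-4 - 10) = 0/(-14) = 0*(-1/14) = 0)
v(D, S) = -12 (v(D, S) = 2*(-2*3 + 0) = 2*(-6 + 0) = 2*(-6) = -12)
Q(c) = 2*c
sqrt(Q(v(-9, 11)) + X) = sqrt(2*(-12) - 23035) = sqrt(-24 - 23035) = sqrt(-23059) = I*sqrt(23059)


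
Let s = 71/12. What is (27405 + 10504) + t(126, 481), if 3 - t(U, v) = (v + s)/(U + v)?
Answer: 276145165/7284 ≈ 37911.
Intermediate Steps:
s = 71/12 (s = 71*(1/12) = 71/12 ≈ 5.9167)
t(U, v) = 3 - (71/12 + v)/(U + v) (t(U, v) = 3 - (v + 71/12)/(U + v) = 3 - (71/12 + v)/(U + v))
(27405 + 10504) + t(126, 481) = (27405 + 10504) + (-71/12 + 2*481 + 3*126)/(126 + 481) = 37909 + (-71/12 + 962 + 378)/607 = 37909 + (1/607)*(16009/12) = 37909 + 16009/7284 = 276145165/7284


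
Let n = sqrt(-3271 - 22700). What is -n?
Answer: -I*sqrt(25971) ≈ -161.16*I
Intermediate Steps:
n = I*sqrt(25971) (n = sqrt(-25971) = I*sqrt(25971) ≈ 161.16*I)
-n = -I*sqrt(25971)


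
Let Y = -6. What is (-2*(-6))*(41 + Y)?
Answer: 420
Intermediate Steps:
(-2*(-6))*(41 + Y) = (-2*(-6))*(41 - 6) = 12*35 = 420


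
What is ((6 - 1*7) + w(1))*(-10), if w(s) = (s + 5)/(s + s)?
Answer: -20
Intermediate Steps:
w(s) = (5 + s)/(2*s) (w(s) = (5 + s)/((2*s)) = (5 + s)*(1/(2*s)) = (5 + s)/(2*s))
((6 - 1*7) + w(1))*(-10) = ((6 - 1*7) + (½)*(5 + 1)/1)*(-10) = ((6 - 7) + (½)*1*6)*(-10) = (-1 + 3)*(-10) = 2*(-10) = -20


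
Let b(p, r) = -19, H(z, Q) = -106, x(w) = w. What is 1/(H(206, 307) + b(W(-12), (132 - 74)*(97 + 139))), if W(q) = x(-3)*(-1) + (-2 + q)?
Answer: -1/125 ≈ -0.0080000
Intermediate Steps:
W(q) = 1 + q (W(q) = -3*(-1) + (-2 + q) = 3 + (-2 + q) = 1 + q)
1/(H(206, 307) + b(W(-12), (132 - 74)*(97 + 139))) = 1/(-106 - 19) = 1/(-125) = -1/125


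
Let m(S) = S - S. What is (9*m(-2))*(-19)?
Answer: 0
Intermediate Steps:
m(S) = 0
(9*m(-2))*(-19) = (9*0)*(-19) = 0*(-19) = 0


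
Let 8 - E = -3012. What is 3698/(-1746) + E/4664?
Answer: -1496819/1017918 ≈ -1.4705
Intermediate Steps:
E = 3020 (E = 8 - 1*(-3012) = 8 + 3012 = 3020)
3698/(-1746) + E/4664 = 3698/(-1746) + 3020/4664 = 3698*(-1/1746) + 3020*(1/4664) = -1849/873 + 755/1166 = -1496819/1017918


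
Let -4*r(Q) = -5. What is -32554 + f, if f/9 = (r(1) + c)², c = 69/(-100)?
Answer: -20344486/625 ≈ -32551.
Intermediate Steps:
c = -69/100 (c = 69*(-1/100) = -69/100 ≈ -0.69000)
r(Q) = 5/4 (r(Q) = -¼*(-5) = 5/4)
f = 1764/625 (f = 9*(5/4 - 69/100)² = 9*(14/25)² = 9*(196/625) = 1764/625 ≈ 2.8224)
-32554 + f = -32554 + 1764/625 = -20344486/625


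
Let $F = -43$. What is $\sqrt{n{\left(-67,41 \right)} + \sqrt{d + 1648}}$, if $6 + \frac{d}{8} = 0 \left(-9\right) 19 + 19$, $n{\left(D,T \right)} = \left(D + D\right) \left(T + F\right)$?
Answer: $\sqrt{268 + 2 \sqrt{438}} \approx 17.603$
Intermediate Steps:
$n{\left(D,T \right)} = 2 D \left(-43 + T\right)$ ($n{\left(D,T \right)} = \left(D + D\right) \left(T - 43\right) = 2 D \left(-43 + T\right)$)
$d = 104$ ($d = -48 + 8 \left(0 \left(-9\right) 19 + 19\right) = -48 + 8 \left(0 \cdot 19 + 19\right) = -48 + 8 \left(0 + 19\right) = -48 + 8 \cdot 19 = -48 + 152 = 104$)
$\sqrt{n{\left(-67,41 \right)} + \sqrt{d + 1648}} = \sqrt{2 \left(-67\right) \left(-43 + 41\right) + \sqrt{104 + 1648}} = \sqrt{2 \left(-67\right) \left(-2\right) + \sqrt{1752}} = \sqrt{268 + 2 \sqrt{438}}$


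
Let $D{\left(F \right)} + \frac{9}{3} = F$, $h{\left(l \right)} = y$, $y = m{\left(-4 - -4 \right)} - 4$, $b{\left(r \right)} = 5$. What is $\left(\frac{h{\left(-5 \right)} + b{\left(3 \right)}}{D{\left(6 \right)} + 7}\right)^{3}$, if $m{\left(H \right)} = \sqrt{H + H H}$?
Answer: $\frac{1}{1000} \approx 0.001$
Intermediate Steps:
$m{\left(H \right)} = \sqrt{H + H^{2}}$
$y = -4$ ($y = \sqrt{\left(-4 - -4\right) \left(1 - 0\right)} - 4 = \sqrt{\left(-4 + 4\right) \left(1 + \left(-4 + 4\right)\right)} - 4 = \sqrt{0 \left(1 + 0\right)} - 4 = \sqrt{0 \cdot 1} - 4 = \sqrt{0} - 4 = 0 - 4 = -4$)
$h{\left(l \right)} = -4$
$D{\left(F \right)} = -3 + F$
$\left(\frac{h{\left(-5 \right)} + b{\left(3 \right)}}{D{\left(6 \right)} + 7}\right)^{3} = \left(\frac{-4 + 5}{\left(-3 + 6\right) + 7}\right)^{3} = \left(1 \frac{1}{3 + 7}\right)^{3} = \left(1 \cdot \frac{1}{10}\right)^{3} = \left(\frac{1}{10}\right)^{3} = \frac{1}{1000}$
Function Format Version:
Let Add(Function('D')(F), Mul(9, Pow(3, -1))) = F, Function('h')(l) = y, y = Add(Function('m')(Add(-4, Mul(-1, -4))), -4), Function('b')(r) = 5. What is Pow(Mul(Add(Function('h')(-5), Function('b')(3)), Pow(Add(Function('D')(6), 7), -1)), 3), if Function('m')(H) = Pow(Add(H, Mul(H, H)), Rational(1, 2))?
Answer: Rational(1, 1000) ≈ 0.0010000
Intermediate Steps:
Function('m')(H) = Pow(Add(H, Pow(H, 2)), Rational(1, 2))
y = -4 (y = Add(Pow(Mul(Add(-4, Mul(-1, -4)), Add(1, Add(-4, Mul(-1, -4)))), Rational(1, 2)), -4) = Add(Pow(Mul(Add(-4, 4), Add(1, Add(-4, 4))), Rational(1, 2)), -4) = Add(Pow(Mul(0, Add(1, 0)), Rational(1, 2)), -4) = Add(Pow(Mul(0, 1), Rational(1, 2)), -4) = Add(Pow(0, Rational(1, 2)), -4) = Add(0, -4) = -4)
Function('h')(l) = -4
Function('D')(F) = Add(-3, F)
Pow(Mul(Add(Function('h')(-5), Function('b')(3)), Pow(Add(Function('D')(6), 7), -1)), 3) = Pow(Mul(Add(-4, 5), Pow(Add(Add(-3, 6), 7), -1)), 3) = Pow(Mul(1, Pow(Add(3, 7), -1)), 3) = Pow(Mul(1, Pow(10, -1)), 3) = Pow(Mul(1, Rational(1, 10)), 3) = Pow(Rational(1, 10), 3) = Rational(1, 1000)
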